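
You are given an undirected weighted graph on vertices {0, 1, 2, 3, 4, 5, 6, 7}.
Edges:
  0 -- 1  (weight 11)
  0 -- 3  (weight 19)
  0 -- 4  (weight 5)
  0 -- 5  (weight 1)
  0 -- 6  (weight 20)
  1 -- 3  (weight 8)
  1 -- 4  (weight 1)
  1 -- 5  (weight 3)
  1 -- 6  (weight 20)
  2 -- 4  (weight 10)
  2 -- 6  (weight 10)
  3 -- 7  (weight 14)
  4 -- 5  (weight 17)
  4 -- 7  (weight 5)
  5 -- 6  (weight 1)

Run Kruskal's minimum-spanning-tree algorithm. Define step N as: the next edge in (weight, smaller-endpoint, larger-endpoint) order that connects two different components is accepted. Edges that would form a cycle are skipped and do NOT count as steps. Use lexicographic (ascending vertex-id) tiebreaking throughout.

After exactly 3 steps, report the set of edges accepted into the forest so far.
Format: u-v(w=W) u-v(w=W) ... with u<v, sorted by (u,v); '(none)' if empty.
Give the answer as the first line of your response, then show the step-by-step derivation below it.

0-5(w=1) 1-4(w=1) 5-6(w=1)

step 1: add edge 0-5 (w=1); MST = {0-5(w=1)}
step 2: add edge 1-4 (w=1); MST = {0-5(w=1) 1-4(w=1)}
step 3: add edge 5-6 (w=1); MST = {0-5(w=1) 1-4(w=1) 5-6(w=1)}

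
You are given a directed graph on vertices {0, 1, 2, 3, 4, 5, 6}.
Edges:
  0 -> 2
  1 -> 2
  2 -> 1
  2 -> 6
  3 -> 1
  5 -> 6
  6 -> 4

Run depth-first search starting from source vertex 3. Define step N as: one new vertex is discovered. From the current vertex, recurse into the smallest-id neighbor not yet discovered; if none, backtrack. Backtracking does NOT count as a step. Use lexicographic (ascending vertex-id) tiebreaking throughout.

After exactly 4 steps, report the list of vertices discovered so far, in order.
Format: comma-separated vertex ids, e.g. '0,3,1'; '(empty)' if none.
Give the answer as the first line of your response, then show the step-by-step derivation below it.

3,1,2,6

step 1: discover 3; path=3; order=3
step 2: discover 1; path=3>1; order=3,1
step 3: discover 2; path=3>1>2; order=3,1,2
step 4: discover 6; path=3>1>2>6; order=3,1,2,6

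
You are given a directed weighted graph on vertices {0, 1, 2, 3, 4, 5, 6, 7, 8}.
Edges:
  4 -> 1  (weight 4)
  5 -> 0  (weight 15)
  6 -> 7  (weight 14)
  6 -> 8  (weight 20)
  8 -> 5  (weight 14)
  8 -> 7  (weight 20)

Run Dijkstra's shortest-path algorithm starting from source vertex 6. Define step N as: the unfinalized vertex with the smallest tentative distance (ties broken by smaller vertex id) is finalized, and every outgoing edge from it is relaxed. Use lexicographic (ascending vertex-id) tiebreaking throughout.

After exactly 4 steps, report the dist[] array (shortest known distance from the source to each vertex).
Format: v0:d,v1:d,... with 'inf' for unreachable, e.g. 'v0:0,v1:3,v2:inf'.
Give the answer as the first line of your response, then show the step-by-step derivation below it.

v0:49,v1:inf,v2:inf,v3:inf,v4:inf,v5:34,v6:0,v7:14,v8:20

step 1: dist = v0:inf,v1:inf,v2:inf,v3:inf,v4:inf,v5:inf,v6:0,v7:14,v8:20
step 2: dist = v0:inf,v1:inf,v2:inf,v3:inf,v4:inf,v5:inf,v6:0,v7:14,v8:20
step 3: dist = v0:inf,v1:inf,v2:inf,v3:inf,v4:inf,v5:34,v6:0,v7:14,v8:20
step 4: dist = v0:49,v1:inf,v2:inf,v3:inf,v4:inf,v5:34,v6:0,v7:14,v8:20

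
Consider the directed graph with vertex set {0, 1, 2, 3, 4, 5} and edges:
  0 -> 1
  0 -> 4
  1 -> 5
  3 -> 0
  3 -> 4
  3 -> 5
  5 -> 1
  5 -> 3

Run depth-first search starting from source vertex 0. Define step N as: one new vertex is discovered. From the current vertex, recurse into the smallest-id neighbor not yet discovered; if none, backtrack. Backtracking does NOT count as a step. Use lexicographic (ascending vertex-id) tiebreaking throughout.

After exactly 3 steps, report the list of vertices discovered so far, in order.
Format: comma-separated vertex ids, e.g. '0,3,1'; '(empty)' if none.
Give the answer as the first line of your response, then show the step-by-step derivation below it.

0,1,5

step 1: discover 0; path=0; order=0
step 2: discover 1; path=0>1; order=0,1
step 3: discover 5; path=0>1>5; order=0,1,5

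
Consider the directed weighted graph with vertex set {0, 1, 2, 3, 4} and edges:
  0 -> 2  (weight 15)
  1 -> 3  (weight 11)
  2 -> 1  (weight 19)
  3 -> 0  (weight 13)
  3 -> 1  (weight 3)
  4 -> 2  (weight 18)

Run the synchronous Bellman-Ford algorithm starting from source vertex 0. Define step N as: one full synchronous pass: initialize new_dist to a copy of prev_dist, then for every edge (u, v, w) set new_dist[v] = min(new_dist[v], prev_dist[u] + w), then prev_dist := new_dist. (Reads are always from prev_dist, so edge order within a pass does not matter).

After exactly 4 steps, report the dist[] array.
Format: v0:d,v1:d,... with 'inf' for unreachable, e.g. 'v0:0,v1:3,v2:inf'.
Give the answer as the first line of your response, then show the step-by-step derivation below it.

v0:0,v1:34,v2:15,v3:45,v4:inf

step 1: dist = v0:0,v1:inf,v2:15,v3:inf,v4:inf
step 2: dist = v0:0,v1:34,v2:15,v3:inf,v4:inf
step 3: dist = v0:0,v1:34,v2:15,v3:45,v4:inf
step 4: dist = v0:0,v1:34,v2:15,v3:45,v4:inf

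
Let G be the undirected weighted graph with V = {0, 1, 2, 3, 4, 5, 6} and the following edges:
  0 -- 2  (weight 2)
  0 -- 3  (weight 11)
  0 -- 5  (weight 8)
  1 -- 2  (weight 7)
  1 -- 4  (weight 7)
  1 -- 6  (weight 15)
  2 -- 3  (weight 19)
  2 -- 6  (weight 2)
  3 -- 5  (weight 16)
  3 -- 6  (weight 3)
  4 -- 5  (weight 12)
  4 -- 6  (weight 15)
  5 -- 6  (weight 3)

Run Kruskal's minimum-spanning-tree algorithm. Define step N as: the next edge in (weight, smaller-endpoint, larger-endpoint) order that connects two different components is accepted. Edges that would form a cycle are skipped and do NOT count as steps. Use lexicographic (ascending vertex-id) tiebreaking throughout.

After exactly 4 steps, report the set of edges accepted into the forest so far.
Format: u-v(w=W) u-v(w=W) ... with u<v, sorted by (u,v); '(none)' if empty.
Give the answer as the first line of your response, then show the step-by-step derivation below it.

0-2(w=2) 2-6(w=2) 3-6(w=3) 5-6(w=3)

step 1: add edge 0-2 (w=2); MST = {0-2(w=2)}
step 2: add edge 2-6 (w=2); MST = {0-2(w=2) 2-6(w=2)}
step 3: add edge 3-6 (w=3); MST = {0-2(w=2) 2-6(w=2) 3-6(w=3)}
step 4: add edge 5-6 (w=3); MST = {0-2(w=2) 2-6(w=2) 3-6(w=3) 5-6(w=3)}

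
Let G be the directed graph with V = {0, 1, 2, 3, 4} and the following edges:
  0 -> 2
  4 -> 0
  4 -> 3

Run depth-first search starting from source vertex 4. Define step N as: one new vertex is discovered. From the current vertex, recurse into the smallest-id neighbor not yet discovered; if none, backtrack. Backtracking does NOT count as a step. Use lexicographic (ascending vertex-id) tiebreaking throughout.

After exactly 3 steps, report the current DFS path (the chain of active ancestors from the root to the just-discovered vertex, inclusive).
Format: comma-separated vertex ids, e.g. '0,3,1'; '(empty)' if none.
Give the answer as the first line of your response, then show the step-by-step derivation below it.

4,0,2

step 1: discover 4; path=4; order=4
step 2: discover 0; path=4>0; order=4,0
step 3: discover 2; path=4>0>2; order=4,0,2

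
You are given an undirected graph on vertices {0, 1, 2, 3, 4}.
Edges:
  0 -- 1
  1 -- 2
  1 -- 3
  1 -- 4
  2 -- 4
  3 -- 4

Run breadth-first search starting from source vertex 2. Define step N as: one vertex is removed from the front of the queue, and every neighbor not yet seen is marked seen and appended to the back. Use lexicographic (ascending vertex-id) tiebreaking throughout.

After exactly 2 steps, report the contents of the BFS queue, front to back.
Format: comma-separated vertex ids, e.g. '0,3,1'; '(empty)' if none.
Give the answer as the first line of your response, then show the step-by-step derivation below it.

4,0,3

step 1: dequeue 2; queue=[1,4]; order=2
step 2: dequeue 1; queue=[4,0,3]; order=2,1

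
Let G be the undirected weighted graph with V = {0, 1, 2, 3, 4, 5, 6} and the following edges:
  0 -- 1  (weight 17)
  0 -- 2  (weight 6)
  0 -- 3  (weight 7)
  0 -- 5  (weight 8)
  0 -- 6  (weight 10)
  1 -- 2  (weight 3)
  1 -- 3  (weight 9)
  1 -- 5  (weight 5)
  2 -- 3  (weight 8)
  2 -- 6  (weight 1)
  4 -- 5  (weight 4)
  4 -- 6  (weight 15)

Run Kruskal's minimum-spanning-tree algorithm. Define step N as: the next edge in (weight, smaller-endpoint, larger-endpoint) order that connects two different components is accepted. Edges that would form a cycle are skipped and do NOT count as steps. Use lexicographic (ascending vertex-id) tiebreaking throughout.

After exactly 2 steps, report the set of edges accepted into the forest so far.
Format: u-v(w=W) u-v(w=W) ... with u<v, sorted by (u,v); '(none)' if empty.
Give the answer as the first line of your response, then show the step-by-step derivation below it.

1-2(w=3) 2-6(w=1)

step 1: add edge 2-6 (w=1); MST = {2-6(w=1)}
step 2: add edge 1-2 (w=3); MST = {1-2(w=3) 2-6(w=1)}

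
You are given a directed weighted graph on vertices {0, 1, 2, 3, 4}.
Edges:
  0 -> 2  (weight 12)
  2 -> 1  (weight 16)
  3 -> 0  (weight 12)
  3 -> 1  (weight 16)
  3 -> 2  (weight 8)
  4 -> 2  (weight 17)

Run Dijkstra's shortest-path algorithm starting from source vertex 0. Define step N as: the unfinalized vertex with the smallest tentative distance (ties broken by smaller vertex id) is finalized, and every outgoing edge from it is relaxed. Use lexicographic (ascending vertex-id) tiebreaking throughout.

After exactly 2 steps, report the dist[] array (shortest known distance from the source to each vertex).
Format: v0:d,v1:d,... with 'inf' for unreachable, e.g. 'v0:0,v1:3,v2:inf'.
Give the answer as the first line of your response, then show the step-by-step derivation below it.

v0:0,v1:28,v2:12,v3:inf,v4:inf

step 1: dist = v0:0,v1:inf,v2:12,v3:inf,v4:inf
step 2: dist = v0:0,v1:28,v2:12,v3:inf,v4:inf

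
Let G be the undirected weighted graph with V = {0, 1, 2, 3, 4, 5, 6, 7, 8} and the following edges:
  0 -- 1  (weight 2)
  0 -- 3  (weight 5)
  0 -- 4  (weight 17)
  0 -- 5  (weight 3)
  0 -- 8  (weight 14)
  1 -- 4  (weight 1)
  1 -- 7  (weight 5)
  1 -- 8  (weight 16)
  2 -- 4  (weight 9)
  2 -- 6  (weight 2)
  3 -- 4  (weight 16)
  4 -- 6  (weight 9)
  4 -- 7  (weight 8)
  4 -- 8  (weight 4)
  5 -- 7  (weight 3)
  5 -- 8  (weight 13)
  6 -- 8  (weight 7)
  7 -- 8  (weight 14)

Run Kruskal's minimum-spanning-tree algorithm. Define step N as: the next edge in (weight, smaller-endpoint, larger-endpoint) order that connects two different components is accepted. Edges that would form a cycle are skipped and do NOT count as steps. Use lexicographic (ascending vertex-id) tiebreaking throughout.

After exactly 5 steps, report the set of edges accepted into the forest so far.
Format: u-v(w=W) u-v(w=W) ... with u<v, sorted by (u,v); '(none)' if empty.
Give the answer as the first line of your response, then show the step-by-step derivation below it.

0-1(w=2) 0-5(w=3) 1-4(w=1) 2-6(w=2) 5-7(w=3)

step 1: add edge 1-4 (w=1); MST = {1-4(w=1)}
step 2: add edge 0-1 (w=2); MST = {0-1(w=2) 1-4(w=1)}
step 3: add edge 2-6 (w=2); MST = {0-1(w=2) 1-4(w=1) 2-6(w=2)}
step 4: add edge 0-5 (w=3); MST = {0-1(w=2) 0-5(w=3) 1-4(w=1) 2-6(w=2)}
step 5: add edge 5-7 (w=3); MST = {0-1(w=2) 0-5(w=3) 1-4(w=1) 2-6(w=2) 5-7(w=3)}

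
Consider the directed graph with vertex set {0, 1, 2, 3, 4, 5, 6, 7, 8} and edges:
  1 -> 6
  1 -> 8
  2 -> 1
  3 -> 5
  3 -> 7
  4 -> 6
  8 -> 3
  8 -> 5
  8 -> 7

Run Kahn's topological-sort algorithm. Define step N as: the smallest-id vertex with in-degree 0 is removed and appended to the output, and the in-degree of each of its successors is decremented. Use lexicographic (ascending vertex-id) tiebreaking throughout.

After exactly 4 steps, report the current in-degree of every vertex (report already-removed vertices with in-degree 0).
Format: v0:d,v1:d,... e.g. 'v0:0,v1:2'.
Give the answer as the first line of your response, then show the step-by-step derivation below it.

v0:0,v1:0,v2:0,v3:1,v4:0,v5:2,v6:0,v7:2,v8:0

step 1: output 0; order=[0]; indeg=(0,1,0,1,0,2,2,2,1)
step 2: output 2; order=[0,2]; indeg=(0,0,0,1,0,2,2,2,1)
step 3: output 1; order=[0,2,1]; indeg=(0,0,0,1,0,2,1,2,0)
step 4: output 4; order=[0,2,1,4]; indeg=(0,0,0,1,0,2,0,2,0)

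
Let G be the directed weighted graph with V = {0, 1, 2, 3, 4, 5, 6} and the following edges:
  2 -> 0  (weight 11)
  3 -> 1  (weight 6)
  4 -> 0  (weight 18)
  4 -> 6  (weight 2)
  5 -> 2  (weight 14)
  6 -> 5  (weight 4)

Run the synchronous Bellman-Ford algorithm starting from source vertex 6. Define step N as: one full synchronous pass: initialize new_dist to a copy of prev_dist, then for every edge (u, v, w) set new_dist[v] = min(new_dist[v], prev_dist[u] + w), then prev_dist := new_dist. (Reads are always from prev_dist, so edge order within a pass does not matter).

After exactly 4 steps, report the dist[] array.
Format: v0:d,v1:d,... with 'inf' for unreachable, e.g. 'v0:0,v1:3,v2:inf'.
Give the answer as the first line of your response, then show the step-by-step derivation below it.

v0:29,v1:inf,v2:18,v3:inf,v4:inf,v5:4,v6:0

step 1: dist = v0:inf,v1:inf,v2:inf,v3:inf,v4:inf,v5:4,v6:0
step 2: dist = v0:inf,v1:inf,v2:18,v3:inf,v4:inf,v5:4,v6:0
step 3: dist = v0:29,v1:inf,v2:18,v3:inf,v4:inf,v5:4,v6:0
step 4: dist = v0:29,v1:inf,v2:18,v3:inf,v4:inf,v5:4,v6:0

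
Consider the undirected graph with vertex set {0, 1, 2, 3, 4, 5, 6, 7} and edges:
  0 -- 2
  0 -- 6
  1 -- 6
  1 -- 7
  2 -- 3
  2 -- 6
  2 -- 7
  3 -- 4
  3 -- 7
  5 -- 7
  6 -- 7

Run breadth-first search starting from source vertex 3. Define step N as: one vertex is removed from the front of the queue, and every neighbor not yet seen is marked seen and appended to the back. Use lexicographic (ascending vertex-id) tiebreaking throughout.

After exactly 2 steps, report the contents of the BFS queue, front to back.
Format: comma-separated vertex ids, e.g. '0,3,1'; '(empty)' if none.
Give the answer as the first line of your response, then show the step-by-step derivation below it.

4,7,0,6

step 1: dequeue 3; queue=[2,4,7]; order=3
step 2: dequeue 2; queue=[4,7,0,6]; order=3,2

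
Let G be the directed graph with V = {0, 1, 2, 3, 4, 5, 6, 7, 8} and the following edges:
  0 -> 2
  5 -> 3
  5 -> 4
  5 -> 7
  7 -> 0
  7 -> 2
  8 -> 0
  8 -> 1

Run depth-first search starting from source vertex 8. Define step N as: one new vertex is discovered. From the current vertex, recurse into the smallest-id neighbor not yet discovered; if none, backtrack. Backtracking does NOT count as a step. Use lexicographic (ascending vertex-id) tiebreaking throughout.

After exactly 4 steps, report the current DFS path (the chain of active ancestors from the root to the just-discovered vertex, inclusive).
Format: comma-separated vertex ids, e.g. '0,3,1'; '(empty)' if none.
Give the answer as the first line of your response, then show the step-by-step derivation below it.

8,1

step 1: discover 8; path=8; order=8
step 2: discover 0; path=8>0; order=8,0
step 3: discover 2; path=8>0>2; order=8,0,2
step 4: discover 1; path=8>1; order=8,0,2,1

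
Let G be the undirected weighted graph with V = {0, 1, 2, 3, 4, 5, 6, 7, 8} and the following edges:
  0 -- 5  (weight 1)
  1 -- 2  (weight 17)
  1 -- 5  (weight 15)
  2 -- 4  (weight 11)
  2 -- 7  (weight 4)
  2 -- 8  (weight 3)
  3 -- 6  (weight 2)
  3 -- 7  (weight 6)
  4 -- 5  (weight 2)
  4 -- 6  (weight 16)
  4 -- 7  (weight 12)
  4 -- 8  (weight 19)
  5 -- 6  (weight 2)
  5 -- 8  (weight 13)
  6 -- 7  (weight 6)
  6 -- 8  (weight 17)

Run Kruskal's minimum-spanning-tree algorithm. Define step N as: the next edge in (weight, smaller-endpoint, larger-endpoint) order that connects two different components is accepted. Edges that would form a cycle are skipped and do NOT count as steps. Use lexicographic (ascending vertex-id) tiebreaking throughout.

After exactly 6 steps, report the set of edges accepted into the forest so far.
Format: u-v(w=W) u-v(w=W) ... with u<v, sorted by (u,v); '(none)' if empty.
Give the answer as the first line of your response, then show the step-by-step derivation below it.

0-5(w=1) 2-7(w=4) 2-8(w=3) 3-6(w=2) 4-5(w=2) 5-6(w=2)

step 1: add edge 0-5 (w=1); MST = {0-5(w=1)}
step 2: add edge 3-6 (w=2); MST = {0-5(w=1) 3-6(w=2)}
step 3: add edge 4-5 (w=2); MST = {0-5(w=1) 3-6(w=2) 4-5(w=2)}
step 4: add edge 5-6 (w=2); MST = {0-5(w=1) 3-6(w=2) 4-5(w=2) 5-6(w=2)}
step 5: add edge 2-8 (w=3); MST = {0-5(w=1) 2-8(w=3) 3-6(w=2) 4-5(w=2) 5-6(w=2)}
step 6: add edge 2-7 (w=4); MST = {0-5(w=1) 2-7(w=4) 2-8(w=3) 3-6(w=2) 4-5(w=2) 5-6(w=2)}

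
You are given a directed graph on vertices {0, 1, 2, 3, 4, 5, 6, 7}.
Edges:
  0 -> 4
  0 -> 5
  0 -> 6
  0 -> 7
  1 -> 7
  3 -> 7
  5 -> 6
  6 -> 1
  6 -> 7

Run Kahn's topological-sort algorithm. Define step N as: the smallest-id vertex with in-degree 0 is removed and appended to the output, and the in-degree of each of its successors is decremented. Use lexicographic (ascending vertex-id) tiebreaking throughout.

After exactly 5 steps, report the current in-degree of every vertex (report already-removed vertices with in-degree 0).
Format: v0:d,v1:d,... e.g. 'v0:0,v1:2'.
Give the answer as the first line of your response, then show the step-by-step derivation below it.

v0:0,v1:1,v2:0,v3:0,v4:0,v5:0,v6:0,v7:2

step 1: output 0; order=[0]; indeg=(0,1,0,0,0,0,1,3)
step 2: output 2; order=[0,2]; indeg=(0,1,0,0,0,0,1,3)
step 3: output 3; order=[0,2,3]; indeg=(0,1,0,0,0,0,1,2)
step 4: output 4; order=[0,2,3,4]; indeg=(0,1,0,0,0,0,1,2)
step 5: output 5; order=[0,2,3,4,5]; indeg=(0,1,0,0,0,0,0,2)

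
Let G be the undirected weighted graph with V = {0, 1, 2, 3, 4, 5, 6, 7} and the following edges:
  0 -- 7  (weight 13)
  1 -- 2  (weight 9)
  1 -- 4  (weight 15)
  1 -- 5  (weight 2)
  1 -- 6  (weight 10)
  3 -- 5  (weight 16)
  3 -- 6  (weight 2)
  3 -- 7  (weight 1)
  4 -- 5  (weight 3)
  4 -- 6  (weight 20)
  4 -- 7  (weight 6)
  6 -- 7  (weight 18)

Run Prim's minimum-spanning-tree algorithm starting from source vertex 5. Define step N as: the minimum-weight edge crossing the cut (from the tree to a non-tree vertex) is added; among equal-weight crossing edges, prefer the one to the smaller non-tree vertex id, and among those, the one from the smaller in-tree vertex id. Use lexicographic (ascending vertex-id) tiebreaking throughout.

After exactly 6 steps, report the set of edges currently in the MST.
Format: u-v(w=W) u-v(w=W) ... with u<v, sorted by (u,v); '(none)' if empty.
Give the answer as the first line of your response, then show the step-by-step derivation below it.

1-2(w=9) 1-5(w=2) 3-6(w=2) 3-7(w=1) 4-5(w=3) 4-7(w=6)

step 1: add edge 1-5 (w=2); MST = {1-5(w=2)}
step 2: add edge 4-5 (w=3); MST = {1-5(w=2) 4-5(w=3)}
step 3: add edge 4-7 (w=6); MST = {1-5(w=2) 4-5(w=3) 4-7(w=6)}
step 4: add edge 3-7 (w=1); MST = {1-5(w=2) 3-7(w=1) 4-5(w=3) 4-7(w=6)}
step 5: add edge 3-6 (w=2); MST = {1-5(w=2) 3-6(w=2) 3-7(w=1) 4-5(w=3) 4-7(w=6)}
step 6: add edge 1-2 (w=9); MST = {1-2(w=9) 1-5(w=2) 3-6(w=2) 3-7(w=1) 4-5(w=3) 4-7(w=6)}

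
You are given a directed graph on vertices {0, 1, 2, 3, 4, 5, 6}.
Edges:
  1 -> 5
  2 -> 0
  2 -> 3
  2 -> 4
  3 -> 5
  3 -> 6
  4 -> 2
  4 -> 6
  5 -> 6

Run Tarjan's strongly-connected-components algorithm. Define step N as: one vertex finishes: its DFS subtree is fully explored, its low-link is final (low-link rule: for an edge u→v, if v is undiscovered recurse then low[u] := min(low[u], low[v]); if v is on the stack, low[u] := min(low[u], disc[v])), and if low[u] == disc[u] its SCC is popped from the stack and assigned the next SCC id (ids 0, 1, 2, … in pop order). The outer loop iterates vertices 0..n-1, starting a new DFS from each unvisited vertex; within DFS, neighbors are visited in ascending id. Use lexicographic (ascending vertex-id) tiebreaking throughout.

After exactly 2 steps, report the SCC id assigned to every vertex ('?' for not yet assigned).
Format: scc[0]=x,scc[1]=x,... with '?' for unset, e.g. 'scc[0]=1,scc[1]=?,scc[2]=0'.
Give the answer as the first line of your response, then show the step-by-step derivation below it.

scc[0]=0,scc[1]=?,scc[2]=?,scc[3]=?,scc[4]=?,scc[5]=?,scc[6]=1

step 1: low=(low[0]=0,low[1]=?,low[2]=?,low[3]=?,low[4]=?,low[5]=?,low[6]=?); scc=(scc[0]=0,scc[1]=?,scc[2]=?,scc[3]=?,scc[4]=?,scc[5]=?,scc[6]=?)
step 2: low=(low[0]=0,low[1]=1,low[2]=?,low[3]=?,low[4]=?,low[5]=2,low[6]=3); scc=(scc[0]=0,scc[1]=?,scc[2]=?,scc[3]=?,scc[4]=?,scc[5]=?,scc[6]=1)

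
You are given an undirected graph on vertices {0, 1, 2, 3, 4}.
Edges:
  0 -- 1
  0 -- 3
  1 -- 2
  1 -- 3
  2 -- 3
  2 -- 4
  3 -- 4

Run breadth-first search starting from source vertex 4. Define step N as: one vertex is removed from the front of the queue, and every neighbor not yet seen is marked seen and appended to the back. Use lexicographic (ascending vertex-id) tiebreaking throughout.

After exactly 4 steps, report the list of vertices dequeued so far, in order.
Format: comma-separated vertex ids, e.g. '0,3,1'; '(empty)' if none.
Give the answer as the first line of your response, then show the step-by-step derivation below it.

4,2,3,1

step 1: dequeue 4; queue=[2,3]; order=4
step 2: dequeue 2; queue=[3,1]; order=4,2
step 3: dequeue 3; queue=[1,0]; order=4,2,3
step 4: dequeue 1; queue=[0]; order=4,2,3,1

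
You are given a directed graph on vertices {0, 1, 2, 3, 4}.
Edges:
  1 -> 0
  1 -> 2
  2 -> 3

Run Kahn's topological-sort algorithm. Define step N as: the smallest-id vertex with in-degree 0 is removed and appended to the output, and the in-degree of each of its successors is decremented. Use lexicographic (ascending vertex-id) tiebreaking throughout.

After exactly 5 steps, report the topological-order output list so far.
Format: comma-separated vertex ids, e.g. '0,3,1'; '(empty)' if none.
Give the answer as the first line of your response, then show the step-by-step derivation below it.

1,0,2,3,4

step 1: output 1; order=[1]; indeg=(0,0,0,1,0)
step 2: output 0; order=[1,0]; indeg=(0,0,0,1,0)
step 3: output 2; order=[1,0,2]; indeg=(0,0,0,0,0)
step 4: output 3; order=[1,0,2,3]; indeg=(0,0,0,0,0)
step 5: output 4; order=[1,0,2,3,4]; indeg=(0,0,0,0,0)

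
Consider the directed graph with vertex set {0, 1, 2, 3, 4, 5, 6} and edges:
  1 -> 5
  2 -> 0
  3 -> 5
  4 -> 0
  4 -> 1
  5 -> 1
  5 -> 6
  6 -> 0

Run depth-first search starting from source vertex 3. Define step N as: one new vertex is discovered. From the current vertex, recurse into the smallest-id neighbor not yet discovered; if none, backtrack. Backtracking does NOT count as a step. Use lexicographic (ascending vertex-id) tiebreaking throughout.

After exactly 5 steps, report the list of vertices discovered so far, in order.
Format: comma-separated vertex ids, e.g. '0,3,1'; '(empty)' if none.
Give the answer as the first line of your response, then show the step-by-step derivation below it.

3,5,1,6,0

step 1: discover 3; path=3; order=3
step 2: discover 5; path=3>5; order=3,5
step 3: discover 1; path=3>5>1; order=3,5,1
step 4: discover 6; path=3>5>6; order=3,5,1,6
step 5: discover 0; path=3>5>6>0; order=3,5,1,6,0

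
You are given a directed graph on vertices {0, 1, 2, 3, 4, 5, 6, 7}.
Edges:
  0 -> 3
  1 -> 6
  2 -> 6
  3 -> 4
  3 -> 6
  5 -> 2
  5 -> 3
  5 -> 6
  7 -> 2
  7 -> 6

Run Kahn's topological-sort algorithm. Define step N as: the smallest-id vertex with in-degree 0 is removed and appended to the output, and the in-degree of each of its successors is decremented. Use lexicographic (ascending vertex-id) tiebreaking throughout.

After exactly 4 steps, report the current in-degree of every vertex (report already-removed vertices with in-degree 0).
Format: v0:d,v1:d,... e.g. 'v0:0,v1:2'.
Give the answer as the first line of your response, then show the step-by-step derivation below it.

v0:0,v1:0,v2:1,v3:0,v4:0,v5:0,v6:2,v7:0

step 1: output 0; order=[0]; indeg=(0,0,2,1,1,0,5,0)
step 2: output 1; order=[0,1]; indeg=(0,0,2,1,1,0,4,0)
step 3: output 5; order=[0,1,5]; indeg=(0,0,1,0,1,0,3,0)
step 4: output 3; order=[0,1,5,3]; indeg=(0,0,1,0,0,0,2,0)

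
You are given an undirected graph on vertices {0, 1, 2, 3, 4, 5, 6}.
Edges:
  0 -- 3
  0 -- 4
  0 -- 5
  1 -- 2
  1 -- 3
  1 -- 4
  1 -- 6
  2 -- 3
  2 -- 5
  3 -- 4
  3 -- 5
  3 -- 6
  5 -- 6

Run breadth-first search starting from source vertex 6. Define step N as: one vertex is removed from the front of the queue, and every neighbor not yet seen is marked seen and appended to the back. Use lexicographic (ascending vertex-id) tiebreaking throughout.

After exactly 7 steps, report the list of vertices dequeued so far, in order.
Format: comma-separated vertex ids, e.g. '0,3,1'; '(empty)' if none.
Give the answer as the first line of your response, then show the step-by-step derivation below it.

6,1,3,5,2,4,0

step 1: dequeue 6; queue=[1,3,5]; order=6
step 2: dequeue 1; queue=[3,5,2,4]; order=6,1
step 3: dequeue 3; queue=[5,2,4,0]; order=6,1,3
step 4: dequeue 5; queue=[2,4,0]; order=6,1,3,5
step 5: dequeue 2; queue=[4,0]; order=6,1,3,5,2
step 6: dequeue 4; queue=[0]; order=6,1,3,5,2,4
step 7: dequeue 0; queue=[(empty)]; order=6,1,3,5,2,4,0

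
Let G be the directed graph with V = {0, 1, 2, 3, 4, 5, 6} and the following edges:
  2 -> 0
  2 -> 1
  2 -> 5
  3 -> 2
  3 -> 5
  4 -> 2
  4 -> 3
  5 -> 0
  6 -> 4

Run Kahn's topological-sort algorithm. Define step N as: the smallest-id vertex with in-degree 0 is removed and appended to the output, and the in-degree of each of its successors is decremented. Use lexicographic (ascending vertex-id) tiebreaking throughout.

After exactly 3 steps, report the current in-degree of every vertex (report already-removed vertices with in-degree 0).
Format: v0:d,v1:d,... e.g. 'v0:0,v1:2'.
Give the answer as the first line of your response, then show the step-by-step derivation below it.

v0:2,v1:1,v2:0,v3:0,v4:0,v5:1,v6:0

step 1: output 6; order=[6]; indeg=(2,1,2,1,0,2,0)
step 2: output 4; order=[6,4]; indeg=(2,1,1,0,0,2,0)
step 3: output 3; order=[6,4,3]; indeg=(2,1,0,0,0,1,0)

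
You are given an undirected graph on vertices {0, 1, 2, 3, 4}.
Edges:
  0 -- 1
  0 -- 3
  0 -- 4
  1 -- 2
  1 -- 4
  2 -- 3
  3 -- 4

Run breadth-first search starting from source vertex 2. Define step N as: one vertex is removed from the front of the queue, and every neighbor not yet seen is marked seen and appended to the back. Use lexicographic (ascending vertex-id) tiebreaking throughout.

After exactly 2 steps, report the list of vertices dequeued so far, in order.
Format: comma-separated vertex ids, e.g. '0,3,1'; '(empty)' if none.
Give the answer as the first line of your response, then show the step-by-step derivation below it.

2,1

step 1: dequeue 2; queue=[1,3]; order=2
step 2: dequeue 1; queue=[3,0,4]; order=2,1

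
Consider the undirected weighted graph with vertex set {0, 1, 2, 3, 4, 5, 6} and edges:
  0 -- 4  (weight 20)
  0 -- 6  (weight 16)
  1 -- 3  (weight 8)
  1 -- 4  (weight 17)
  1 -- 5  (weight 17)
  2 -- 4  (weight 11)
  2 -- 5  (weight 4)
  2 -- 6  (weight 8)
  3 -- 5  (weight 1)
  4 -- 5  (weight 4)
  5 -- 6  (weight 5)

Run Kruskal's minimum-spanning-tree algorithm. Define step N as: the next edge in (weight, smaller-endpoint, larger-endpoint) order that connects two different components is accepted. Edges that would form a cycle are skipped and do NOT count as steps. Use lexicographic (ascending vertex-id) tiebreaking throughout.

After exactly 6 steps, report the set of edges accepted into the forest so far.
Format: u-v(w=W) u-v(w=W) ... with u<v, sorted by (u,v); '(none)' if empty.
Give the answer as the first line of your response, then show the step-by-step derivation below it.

0-6(w=16) 1-3(w=8) 2-5(w=4) 3-5(w=1) 4-5(w=4) 5-6(w=5)

step 1: add edge 3-5 (w=1); MST = {3-5(w=1)}
step 2: add edge 2-5 (w=4); MST = {2-5(w=4) 3-5(w=1)}
step 3: add edge 4-5 (w=4); MST = {2-5(w=4) 3-5(w=1) 4-5(w=4)}
step 4: add edge 5-6 (w=5); MST = {2-5(w=4) 3-5(w=1) 4-5(w=4) 5-6(w=5)}
step 5: add edge 1-3 (w=8); MST = {1-3(w=8) 2-5(w=4) 3-5(w=1) 4-5(w=4) 5-6(w=5)}
step 6: add edge 0-6 (w=16); MST = {0-6(w=16) 1-3(w=8) 2-5(w=4) 3-5(w=1) 4-5(w=4) 5-6(w=5)}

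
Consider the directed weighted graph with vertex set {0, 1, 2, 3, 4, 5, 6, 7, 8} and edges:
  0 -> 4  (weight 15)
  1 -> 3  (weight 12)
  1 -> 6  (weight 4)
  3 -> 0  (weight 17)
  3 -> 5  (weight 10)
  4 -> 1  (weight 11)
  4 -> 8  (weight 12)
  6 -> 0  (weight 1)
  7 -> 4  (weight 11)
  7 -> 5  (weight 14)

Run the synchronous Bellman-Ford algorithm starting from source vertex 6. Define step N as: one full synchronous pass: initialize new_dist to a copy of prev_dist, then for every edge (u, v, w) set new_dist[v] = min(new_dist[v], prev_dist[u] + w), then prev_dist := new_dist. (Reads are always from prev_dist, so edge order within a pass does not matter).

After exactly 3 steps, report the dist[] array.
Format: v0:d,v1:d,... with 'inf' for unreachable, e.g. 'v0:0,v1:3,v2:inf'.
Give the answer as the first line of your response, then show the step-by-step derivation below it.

v0:1,v1:27,v2:inf,v3:inf,v4:16,v5:inf,v6:0,v7:inf,v8:28

step 1: dist = v0:1,v1:inf,v2:inf,v3:inf,v4:inf,v5:inf,v6:0,v7:inf,v8:inf
step 2: dist = v0:1,v1:inf,v2:inf,v3:inf,v4:16,v5:inf,v6:0,v7:inf,v8:inf
step 3: dist = v0:1,v1:27,v2:inf,v3:inf,v4:16,v5:inf,v6:0,v7:inf,v8:28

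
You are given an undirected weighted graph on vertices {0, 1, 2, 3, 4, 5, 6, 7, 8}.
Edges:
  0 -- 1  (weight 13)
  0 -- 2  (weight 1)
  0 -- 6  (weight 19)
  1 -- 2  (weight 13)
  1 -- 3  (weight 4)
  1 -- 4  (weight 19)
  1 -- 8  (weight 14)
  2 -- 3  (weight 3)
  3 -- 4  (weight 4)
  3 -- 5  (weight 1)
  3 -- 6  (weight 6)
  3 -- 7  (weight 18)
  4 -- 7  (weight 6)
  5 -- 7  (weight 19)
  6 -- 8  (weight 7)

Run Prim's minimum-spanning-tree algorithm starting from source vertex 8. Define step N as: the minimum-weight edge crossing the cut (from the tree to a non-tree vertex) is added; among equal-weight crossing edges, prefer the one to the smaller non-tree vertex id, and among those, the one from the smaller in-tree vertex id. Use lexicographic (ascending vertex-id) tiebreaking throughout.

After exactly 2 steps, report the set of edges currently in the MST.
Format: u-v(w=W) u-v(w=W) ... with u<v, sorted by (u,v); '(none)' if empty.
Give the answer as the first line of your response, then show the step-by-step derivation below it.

3-6(w=6) 6-8(w=7)

step 1: add edge 6-8 (w=7); MST = {6-8(w=7)}
step 2: add edge 3-6 (w=6); MST = {3-6(w=6) 6-8(w=7)}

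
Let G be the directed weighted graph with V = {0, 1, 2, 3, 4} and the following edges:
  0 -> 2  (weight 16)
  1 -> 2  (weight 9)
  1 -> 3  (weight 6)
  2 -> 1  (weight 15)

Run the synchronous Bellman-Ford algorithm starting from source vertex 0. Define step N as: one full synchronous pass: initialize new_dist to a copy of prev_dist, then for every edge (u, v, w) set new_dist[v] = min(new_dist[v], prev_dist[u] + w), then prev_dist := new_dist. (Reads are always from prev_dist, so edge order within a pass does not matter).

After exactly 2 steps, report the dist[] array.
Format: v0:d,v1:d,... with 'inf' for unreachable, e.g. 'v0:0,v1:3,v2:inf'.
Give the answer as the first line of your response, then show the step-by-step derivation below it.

v0:0,v1:31,v2:16,v3:inf,v4:inf

step 1: dist = v0:0,v1:inf,v2:16,v3:inf,v4:inf
step 2: dist = v0:0,v1:31,v2:16,v3:inf,v4:inf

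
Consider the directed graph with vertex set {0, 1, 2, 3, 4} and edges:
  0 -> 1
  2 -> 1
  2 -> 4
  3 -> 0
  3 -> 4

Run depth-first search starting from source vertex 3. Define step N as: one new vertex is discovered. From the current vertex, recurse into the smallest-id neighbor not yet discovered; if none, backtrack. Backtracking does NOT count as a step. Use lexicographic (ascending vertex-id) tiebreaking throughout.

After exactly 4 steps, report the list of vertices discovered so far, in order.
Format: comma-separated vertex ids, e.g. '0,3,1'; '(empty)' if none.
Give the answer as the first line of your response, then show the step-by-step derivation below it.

3,0,1,4

step 1: discover 3; path=3; order=3
step 2: discover 0; path=3>0; order=3,0
step 3: discover 1; path=3>0>1; order=3,0,1
step 4: discover 4; path=3>4; order=3,0,1,4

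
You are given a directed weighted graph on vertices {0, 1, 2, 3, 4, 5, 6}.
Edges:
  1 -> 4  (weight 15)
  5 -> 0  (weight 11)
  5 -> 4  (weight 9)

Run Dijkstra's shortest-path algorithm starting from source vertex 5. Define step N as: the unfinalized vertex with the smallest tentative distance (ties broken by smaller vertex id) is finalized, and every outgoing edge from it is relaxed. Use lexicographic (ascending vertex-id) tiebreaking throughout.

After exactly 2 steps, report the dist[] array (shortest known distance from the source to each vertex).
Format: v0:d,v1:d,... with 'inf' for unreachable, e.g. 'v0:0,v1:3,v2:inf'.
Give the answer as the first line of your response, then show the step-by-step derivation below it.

v0:11,v1:inf,v2:inf,v3:inf,v4:9,v5:0,v6:inf

step 1: dist = v0:11,v1:inf,v2:inf,v3:inf,v4:9,v5:0,v6:inf
step 2: dist = v0:11,v1:inf,v2:inf,v3:inf,v4:9,v5:0,v6:inf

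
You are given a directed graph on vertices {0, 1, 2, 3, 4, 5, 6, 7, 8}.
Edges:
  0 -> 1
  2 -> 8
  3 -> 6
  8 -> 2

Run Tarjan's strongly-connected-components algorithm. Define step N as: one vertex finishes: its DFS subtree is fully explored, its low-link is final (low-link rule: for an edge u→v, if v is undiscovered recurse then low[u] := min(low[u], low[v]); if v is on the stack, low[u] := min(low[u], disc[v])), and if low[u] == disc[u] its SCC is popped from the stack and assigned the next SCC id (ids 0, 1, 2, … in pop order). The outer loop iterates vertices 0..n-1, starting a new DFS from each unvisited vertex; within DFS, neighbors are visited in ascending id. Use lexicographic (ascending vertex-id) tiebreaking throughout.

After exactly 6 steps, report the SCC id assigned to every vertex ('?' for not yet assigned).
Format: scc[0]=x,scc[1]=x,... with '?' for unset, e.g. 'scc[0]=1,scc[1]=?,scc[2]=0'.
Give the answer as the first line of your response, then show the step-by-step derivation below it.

scc[0]=1,scc[1]=0,scc[2]=2,scc[3]=4,scc[4]=?,scc[5]=?,scc[6]=3,scc[7]=?,scc[8]=2

step 1: low=(low[0]=0,low[1]=1,low[2]=?,low[3]=?,low[4]=?,low[5]=?,low[6]=?,low[7]=?,low[8]=?); scc=(scc[0]=?,scc[1]=0,scc[2]=?,scc[3]=?,scc[4]=?,scc[5]=?,scc[6]=?,scc[7]=?,scc[8]=?)
step 2: low=(low[0]=0,low[1]=1,low[2]=?,low[3]=?,low[4]=?,low[5]=?,low[6]=?,low[7]=?,low[8]=?); scc=(scc[0]=1,scc[1]=0,scc[2]=?,scc[3]=?,scc[4]=?,scc[5]=?,scc[6]=?,scc[7]=?,scc[8]=?)
step 3: low=(low[0]=0,low[1]=1,low[2]=2,low[3]=?,low[4]=?,low[5]=?,low[6]=?,low[7]=?,low[8]=2); scc=(scc[0]=1,scc[1]=0,scc[2]=?,scc[3]=?,scc[4]=?,scc[5]=?,scc[6]=?,scc[7]=?,scc[8]=?)
step 4: low=(low[0]=0,low[1]=1,low[2]=2,low[3]=?,low[4]=?,low[5]=?,low[6]=?,low[7]=?,low[8]=2); scc=(scc[0]=1,scc[1]=0,scc[2]=2,scc[3]=?,scc[4]=?,scc[5]=?,scc[6]=?,scc[7]=?,scc[8]=2)
step 5: low=(low[0]=0,low[1]=1,low[2]=2,low[3]=4,low[4]=?,low[5]=?,low[6]=5,low[7]=?,low[8]=2); scc=(scc[0]=1,scc[1]=0,scc[2]=2,scc[3]=?,scc[4]=?,scc[5]=?,scc[6]=3,scc[7]=?,scc[8]=2)
step 6: low=(low[0]=0,low[1]=1,low[2]=2,low[3]=4,low[4]=?,low[5]=?,low[6]=5,low[7]=?,low[8]=2); scc=(scc[0]=1,scc[1]=0,scc[2]=2,scc[3]=4,scc[4]=?,scc[5]=?,scc[6]=3,scc[7]=?,scc[8]=2)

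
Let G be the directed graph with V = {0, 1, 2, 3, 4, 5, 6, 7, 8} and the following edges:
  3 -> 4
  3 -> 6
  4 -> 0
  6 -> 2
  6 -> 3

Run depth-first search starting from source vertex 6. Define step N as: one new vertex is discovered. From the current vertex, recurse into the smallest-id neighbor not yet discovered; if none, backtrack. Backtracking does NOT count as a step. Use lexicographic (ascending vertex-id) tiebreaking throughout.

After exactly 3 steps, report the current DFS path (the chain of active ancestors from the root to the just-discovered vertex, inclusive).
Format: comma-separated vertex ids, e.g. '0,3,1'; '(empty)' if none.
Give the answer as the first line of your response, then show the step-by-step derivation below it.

6,3

step 1: discover 6; path=6; order=6
step 2: discover 2; path=6>2; order=6,2
step 3: discover 3; path=6>3; order=6,2,3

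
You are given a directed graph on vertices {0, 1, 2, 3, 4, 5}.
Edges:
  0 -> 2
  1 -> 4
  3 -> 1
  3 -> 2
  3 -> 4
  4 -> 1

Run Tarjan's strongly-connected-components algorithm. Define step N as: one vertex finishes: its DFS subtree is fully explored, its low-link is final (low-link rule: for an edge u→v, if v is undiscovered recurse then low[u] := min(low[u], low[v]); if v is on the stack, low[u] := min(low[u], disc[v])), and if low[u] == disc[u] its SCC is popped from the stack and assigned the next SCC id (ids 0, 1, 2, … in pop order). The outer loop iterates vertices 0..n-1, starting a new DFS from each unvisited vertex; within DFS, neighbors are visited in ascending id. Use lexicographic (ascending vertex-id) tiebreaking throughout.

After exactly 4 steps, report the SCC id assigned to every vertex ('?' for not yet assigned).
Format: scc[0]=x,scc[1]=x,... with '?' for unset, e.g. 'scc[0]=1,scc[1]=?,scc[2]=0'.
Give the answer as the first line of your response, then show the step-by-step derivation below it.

scc[0]=1,scc[1]=2,scc[2]=0,scc[3]=?,scc[4]=2,scc[5]=?

step 1: low=(low[0]=0,low[1]=?,low[2]=1,low[3]=?,low[4]=?,low[5]=?); scc=(scc[0]=?,scc[1]=?,scc[2]=0,scc[3]=?,scc[4]=?,scc[5]=?)
step 2: low=(low[0]=0,low[1]=?,low[2]=1,low[3]=?,low[4]=?,low[5]=?); scc=(scc[0]=1,scc[1]=?,scc[2]=0,scc[3]=?,scc[4]=?,scc[5]=?)
step 3: low=(low[0]=0,low[1]=2,low[2]=1,low[3]=?,low[4]=2,low[5]=?); scc=(scc[0]=1,scc[1]=?,scc[2]=0,scc[3]=?,scc[4]=?,scc[5]=?)
step 4: low=(low[0]=0,low[1]=2,low[2]=1,low[3]=?,low[4]=2,low[5]=?); scc=(scc[0]=1,scc[1]=2,scc[2]=0,scc[3]=?,scc[4]=2,scc[5]=?)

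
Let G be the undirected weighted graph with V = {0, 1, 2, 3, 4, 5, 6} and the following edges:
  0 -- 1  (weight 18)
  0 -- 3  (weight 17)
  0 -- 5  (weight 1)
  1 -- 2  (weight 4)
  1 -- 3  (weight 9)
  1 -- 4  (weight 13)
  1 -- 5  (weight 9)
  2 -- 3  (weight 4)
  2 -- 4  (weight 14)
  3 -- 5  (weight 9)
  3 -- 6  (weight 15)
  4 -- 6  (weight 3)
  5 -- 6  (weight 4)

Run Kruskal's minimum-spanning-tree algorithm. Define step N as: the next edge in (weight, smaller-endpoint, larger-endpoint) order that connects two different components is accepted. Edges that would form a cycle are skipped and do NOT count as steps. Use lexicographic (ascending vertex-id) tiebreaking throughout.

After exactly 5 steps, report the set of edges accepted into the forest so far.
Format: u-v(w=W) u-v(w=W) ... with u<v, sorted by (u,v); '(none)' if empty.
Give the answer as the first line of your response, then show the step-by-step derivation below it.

0-5(w=1) 1-2(w=4) 2-3(w=4) 4-6(w=3) 5-6(w=4)

step 1: add edge 0-5 (w=1); MST = {0-5(w=1)}
step 2: add edge 4-6 (w=3); MST = {0-5(w=1) 4-6(w=3)}
step 3: add edge 1-2 (w=4); MST = {0-5(w=1) 1-2(w=4) 4-6(w=3)}
step 4: add edge 2-3 (w=4); MST = {0-5(w=1) 1-2(w=4) 2-3(w=4) 4-6(w=3)}
step 5: add edge 5-6 (w=4); MST = {0-5(w=1) 1-2(w=4) 2-3(w=4) 4-6(w=3) 5-6(w=4)}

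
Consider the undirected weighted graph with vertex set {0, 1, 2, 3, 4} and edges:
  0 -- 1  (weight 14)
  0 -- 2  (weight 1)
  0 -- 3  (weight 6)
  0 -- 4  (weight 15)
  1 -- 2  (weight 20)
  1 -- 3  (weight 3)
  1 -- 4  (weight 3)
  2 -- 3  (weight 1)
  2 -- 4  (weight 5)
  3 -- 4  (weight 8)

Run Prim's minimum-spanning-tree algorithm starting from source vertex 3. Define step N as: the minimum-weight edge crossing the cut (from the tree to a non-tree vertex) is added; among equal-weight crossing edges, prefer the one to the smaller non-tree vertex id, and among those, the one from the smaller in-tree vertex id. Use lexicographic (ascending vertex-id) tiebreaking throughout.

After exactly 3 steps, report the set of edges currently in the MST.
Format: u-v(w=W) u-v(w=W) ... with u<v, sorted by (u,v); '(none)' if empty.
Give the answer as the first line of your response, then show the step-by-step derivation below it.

0-2(w=1) 1-3(w=3) 2-3(w=1)

step 1: add edge 2-3 (w=1); MST = {2-3(w=1)}
step 2: add edge 0-2 (w=1); MST = {0-2(w=1) 2-3(w=1)}
step 3: add edge 1-3 (w=3); MST = {0-2(w=1) 1-3(w=3) 2-3(w=1)}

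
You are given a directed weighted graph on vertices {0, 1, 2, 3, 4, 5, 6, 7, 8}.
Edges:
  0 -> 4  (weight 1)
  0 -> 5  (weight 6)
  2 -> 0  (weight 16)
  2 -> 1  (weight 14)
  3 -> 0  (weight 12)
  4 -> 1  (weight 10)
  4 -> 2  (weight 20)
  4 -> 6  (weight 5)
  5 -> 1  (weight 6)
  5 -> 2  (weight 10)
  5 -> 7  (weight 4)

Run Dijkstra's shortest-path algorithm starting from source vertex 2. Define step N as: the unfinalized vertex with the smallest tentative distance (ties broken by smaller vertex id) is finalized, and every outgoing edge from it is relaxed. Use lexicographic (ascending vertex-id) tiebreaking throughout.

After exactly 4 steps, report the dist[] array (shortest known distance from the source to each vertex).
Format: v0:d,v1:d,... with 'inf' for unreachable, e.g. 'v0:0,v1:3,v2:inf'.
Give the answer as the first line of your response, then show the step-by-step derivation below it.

v0:16,v1:14,v2:0,v3:inf,v4:17,v5:22,v6:22,v7:inf,v8:inf

step 1: dist = v0:16,v1:14,v2:0,v3:inf,v4:inf,v5:inf,v6:inf,v7:inf,v8:inf
step 2: dist = v0:16,v1:14,v2:0,v3:inf,v4:inf,v5:inf,v6:inf,v7:inf,v8:inf
step 3: dist = v0:16,v1:14,v2:0,v3:inf,v4:17,v5:22,v6:inf,v7:inf,v8:inf
step 4: dist = v0:16,v1:14,v2:0,v3:inf,v4:17,v5:22,v6:22,v7:inf,v8:inf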